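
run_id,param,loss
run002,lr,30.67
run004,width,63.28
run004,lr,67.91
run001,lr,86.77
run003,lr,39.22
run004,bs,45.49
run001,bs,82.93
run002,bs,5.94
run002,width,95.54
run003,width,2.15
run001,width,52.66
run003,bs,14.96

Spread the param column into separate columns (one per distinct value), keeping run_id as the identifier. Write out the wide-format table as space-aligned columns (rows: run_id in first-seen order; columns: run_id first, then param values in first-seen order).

Columns: run_id plus the 3 distinct param values (lr, width, bs).
For example, row run002 column lr takes loss=30.67 from the long row (run002, lr).

run_id  lr     width  bs   
run002  30.67  95.54  5.94 
run004  67.91  63.28  45.49
run001  86.77  52.66  82.93
run003  39.22  2.15   14.96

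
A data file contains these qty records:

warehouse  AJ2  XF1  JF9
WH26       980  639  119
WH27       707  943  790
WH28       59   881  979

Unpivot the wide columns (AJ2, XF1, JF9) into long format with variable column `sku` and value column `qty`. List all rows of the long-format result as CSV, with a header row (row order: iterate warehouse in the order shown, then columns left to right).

warehouse,sku,qty
WH26,AJ2,980
WH26,XF1,639
WH26,JF9,119
WH27,AJ2,707
WH27,XF1,943
WH27,JF9,790
WH28,AJ2,59
WH28,XF1,881
WH28,JF9,979

Each (warehouse, column) pair becomes one row: 3 × 3 = 9 rows.
For example, (WH26, AJ2) → qty=980.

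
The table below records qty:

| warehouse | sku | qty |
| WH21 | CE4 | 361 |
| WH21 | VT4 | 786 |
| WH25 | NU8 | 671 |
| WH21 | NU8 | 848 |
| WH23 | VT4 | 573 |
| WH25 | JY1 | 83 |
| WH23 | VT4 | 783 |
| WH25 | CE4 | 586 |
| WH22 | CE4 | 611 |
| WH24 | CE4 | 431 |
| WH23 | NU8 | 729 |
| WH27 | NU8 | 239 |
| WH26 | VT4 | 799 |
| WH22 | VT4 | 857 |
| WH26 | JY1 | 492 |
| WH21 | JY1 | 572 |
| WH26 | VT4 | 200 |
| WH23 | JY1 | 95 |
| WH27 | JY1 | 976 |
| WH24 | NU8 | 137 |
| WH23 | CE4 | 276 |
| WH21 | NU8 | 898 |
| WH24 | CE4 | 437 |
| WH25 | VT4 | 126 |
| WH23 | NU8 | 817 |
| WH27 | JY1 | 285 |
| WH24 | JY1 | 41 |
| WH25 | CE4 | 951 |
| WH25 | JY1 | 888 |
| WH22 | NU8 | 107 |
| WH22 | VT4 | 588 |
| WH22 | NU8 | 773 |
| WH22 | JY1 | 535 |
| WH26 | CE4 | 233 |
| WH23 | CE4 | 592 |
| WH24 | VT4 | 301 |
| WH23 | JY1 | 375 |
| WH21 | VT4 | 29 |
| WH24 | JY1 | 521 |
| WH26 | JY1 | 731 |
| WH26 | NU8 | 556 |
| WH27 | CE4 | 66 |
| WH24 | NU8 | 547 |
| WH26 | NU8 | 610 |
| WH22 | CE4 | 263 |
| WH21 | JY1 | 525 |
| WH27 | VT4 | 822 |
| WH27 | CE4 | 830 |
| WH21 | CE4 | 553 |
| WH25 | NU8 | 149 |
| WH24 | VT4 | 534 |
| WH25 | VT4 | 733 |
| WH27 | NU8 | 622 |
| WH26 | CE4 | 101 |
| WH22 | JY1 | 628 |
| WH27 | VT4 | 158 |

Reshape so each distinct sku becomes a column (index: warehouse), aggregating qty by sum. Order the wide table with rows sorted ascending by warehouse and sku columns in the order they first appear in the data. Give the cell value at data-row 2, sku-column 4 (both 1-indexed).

1163

With rows sorted ascending by warehouse, row 2 is warehouse=WH22. sku columns in first-appearance order: CE4, VT4, NU8, JY1; column 4 is JY1.
Long rows with warehouse=WH22, sku=JY1: 535 + 628 = 1163.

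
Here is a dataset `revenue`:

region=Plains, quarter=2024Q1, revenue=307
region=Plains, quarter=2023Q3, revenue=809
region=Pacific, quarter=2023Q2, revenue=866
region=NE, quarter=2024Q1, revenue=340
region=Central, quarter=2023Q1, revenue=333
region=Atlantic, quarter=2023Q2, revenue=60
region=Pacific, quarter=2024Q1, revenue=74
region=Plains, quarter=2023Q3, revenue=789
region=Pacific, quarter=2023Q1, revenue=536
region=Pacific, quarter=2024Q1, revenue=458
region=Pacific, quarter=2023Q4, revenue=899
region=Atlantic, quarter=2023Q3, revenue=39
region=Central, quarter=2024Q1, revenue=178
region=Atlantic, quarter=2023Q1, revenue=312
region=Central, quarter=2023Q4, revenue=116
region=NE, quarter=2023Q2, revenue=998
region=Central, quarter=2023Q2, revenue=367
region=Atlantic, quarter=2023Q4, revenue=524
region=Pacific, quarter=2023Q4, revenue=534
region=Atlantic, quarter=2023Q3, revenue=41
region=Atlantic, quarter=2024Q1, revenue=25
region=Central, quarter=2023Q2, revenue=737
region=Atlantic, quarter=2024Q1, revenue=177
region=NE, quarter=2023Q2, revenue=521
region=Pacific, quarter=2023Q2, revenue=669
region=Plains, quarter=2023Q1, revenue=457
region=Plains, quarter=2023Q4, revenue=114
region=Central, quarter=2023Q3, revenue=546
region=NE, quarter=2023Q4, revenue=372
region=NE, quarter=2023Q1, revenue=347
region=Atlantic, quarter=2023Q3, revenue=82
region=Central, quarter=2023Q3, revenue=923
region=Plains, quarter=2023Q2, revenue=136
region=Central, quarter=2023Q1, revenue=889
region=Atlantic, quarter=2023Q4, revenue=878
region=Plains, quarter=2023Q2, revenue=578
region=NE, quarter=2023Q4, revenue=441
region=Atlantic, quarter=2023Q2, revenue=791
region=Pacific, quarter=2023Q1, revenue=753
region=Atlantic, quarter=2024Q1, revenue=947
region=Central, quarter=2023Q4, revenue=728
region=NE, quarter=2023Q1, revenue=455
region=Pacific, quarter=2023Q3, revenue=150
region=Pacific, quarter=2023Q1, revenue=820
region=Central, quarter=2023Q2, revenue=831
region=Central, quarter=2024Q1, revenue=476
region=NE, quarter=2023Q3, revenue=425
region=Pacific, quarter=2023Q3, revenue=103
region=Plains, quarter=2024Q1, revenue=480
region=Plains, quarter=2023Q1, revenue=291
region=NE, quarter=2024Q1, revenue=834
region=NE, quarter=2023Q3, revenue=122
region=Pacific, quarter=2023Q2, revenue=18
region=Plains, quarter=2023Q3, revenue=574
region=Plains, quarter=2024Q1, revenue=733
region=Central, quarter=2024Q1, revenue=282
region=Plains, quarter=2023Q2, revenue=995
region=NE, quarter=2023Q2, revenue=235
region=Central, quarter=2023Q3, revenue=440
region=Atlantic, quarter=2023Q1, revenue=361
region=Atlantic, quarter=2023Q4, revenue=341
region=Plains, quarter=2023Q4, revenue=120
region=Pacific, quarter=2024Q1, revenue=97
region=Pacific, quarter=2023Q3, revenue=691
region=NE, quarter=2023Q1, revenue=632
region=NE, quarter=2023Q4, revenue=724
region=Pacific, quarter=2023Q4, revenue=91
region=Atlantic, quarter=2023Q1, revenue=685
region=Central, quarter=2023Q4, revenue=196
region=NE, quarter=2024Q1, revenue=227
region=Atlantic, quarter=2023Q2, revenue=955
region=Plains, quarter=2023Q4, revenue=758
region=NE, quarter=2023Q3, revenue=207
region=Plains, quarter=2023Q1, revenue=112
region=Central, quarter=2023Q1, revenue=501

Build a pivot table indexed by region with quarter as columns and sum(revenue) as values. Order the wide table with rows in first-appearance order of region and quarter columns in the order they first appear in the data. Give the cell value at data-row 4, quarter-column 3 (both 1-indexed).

1935

With rows in first-appearance order of region, row 4 is region=Central. quarter columns in first-appearance order: 2024Q1, 2023Q3, 2023Q2, 2023Q1, 2023Q4; column 3 is 2023Q2.
Long rows with region=Central, quarter=2023Q2: 367 + 737 + 831 = 1935.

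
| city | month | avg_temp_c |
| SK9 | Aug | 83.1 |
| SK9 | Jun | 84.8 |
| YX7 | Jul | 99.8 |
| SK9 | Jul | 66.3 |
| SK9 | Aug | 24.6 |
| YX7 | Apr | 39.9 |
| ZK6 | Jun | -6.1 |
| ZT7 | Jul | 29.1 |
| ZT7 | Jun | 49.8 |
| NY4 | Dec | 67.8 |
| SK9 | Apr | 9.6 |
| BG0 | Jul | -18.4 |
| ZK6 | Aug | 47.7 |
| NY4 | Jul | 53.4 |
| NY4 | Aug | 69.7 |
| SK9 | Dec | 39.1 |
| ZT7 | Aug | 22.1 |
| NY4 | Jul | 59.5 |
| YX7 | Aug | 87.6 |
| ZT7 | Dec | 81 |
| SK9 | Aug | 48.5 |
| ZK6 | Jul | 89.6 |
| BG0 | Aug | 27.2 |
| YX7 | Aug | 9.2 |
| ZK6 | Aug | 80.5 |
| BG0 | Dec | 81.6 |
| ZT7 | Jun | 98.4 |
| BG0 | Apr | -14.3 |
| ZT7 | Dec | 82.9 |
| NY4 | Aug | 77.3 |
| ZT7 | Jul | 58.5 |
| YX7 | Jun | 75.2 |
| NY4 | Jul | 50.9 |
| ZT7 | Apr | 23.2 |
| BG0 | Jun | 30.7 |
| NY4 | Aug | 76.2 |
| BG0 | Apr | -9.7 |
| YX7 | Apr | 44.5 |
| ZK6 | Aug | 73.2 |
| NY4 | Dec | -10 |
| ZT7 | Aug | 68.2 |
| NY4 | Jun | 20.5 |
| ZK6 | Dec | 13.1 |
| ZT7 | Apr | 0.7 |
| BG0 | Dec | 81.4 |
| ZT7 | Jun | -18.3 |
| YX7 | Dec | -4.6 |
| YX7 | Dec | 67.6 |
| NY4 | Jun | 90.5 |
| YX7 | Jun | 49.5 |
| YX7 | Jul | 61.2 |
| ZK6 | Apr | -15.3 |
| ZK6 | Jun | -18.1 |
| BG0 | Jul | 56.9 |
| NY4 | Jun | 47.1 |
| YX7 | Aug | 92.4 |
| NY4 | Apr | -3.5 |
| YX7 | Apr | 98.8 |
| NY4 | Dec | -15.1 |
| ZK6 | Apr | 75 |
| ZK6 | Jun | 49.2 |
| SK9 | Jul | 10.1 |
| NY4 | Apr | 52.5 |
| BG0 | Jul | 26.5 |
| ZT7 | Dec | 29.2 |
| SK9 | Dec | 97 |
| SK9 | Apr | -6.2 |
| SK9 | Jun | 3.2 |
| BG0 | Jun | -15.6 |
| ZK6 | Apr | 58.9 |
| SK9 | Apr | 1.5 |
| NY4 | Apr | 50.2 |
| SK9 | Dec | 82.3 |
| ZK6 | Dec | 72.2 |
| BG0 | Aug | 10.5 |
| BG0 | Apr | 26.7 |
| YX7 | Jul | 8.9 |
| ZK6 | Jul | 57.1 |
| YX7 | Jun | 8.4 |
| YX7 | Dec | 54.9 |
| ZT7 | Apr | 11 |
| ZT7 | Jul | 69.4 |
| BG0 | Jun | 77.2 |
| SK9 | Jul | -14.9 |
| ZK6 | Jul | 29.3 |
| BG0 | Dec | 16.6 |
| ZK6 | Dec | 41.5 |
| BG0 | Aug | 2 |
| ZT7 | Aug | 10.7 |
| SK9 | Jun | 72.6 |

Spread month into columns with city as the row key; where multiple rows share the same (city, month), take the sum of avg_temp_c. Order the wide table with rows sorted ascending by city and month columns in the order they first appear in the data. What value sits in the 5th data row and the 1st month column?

With rows sorted ascending by city, row 5 is city=ZK6. month columns in first-appearance order: Aug, Jun, Jul, Apr, Dec; column 1 is Aug.
Long rows with city=ZK6, month=Aug: 47.7 + 80.5 + 73.2 = 201.4.

201.4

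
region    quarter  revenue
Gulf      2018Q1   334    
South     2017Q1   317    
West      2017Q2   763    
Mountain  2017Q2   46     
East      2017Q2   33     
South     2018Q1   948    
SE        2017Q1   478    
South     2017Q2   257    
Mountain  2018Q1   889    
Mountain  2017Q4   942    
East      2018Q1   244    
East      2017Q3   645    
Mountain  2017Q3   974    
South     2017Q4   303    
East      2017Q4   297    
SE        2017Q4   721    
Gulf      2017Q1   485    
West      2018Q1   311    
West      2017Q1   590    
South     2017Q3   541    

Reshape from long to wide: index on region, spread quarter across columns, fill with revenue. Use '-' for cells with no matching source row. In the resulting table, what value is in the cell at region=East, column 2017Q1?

-

No long-format row has region=East and quarter=2017Q1, so the cell is -.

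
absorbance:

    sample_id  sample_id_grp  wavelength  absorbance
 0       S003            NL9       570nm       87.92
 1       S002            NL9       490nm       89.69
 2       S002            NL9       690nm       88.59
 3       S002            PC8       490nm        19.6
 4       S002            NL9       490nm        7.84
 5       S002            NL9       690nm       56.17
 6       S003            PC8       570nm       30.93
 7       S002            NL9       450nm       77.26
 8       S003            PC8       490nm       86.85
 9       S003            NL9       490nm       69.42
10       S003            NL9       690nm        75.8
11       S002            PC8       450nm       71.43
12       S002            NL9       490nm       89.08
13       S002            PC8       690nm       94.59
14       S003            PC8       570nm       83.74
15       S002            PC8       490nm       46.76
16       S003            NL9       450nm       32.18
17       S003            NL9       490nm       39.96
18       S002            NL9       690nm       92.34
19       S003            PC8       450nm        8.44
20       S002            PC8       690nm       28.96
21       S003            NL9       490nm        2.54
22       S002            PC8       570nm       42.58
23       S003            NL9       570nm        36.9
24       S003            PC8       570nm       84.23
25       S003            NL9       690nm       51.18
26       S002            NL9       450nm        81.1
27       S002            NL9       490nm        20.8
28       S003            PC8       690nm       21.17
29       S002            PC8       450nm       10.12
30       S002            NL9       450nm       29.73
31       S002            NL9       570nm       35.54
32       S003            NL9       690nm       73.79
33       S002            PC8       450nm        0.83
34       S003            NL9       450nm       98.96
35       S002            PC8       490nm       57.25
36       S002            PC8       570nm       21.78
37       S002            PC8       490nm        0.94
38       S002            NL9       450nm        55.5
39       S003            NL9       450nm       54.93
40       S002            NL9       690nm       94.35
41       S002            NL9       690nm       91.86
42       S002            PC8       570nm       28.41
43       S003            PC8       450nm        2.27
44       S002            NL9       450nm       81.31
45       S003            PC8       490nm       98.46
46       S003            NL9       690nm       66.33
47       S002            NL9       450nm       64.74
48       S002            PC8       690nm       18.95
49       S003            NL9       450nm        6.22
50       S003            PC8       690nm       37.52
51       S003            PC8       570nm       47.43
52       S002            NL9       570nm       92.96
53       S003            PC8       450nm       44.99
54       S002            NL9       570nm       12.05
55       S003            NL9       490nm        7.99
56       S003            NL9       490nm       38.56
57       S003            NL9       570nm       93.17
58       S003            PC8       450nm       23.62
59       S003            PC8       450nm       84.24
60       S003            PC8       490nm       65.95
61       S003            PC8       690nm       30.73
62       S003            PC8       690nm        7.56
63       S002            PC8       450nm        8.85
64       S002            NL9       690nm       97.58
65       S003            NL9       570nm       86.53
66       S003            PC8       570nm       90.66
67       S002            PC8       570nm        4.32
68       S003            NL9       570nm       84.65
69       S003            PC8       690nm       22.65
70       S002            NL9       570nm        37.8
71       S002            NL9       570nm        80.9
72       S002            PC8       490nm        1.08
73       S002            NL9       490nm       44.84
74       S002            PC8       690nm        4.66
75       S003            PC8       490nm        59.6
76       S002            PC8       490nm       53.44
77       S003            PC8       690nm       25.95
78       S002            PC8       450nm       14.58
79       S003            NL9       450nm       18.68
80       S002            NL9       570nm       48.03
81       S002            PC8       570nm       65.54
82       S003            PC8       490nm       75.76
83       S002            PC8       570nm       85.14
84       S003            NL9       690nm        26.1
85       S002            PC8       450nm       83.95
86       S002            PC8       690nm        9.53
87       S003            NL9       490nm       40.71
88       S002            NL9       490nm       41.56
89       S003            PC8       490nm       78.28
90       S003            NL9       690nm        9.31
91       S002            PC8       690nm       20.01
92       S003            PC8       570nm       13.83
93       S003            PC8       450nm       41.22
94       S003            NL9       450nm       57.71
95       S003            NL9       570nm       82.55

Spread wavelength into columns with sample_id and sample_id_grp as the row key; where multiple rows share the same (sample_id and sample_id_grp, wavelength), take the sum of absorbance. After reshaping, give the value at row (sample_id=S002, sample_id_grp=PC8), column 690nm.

176.70

Rows with sample_id=S002, sample_id_grp=PC8 and wavelength=690nm: absorbance values are 94.59, 28.96, 18.95, 4.66, 9.53, 20.01.
94.59 + 28.96 + 18.95 + 4.66 + 9.53 + 20.01 = 176.70.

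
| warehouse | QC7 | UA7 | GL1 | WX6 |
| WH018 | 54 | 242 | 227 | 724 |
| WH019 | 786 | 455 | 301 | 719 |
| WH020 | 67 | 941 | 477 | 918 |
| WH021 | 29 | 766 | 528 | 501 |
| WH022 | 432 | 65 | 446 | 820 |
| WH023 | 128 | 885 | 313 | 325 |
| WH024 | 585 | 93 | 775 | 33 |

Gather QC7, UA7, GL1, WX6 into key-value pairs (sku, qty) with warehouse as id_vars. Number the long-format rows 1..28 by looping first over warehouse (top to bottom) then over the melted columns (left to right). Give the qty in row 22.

885

28 rows total (7 × 4). Row 22: index ⌊(22-1)/4⌋ = 5 into warehouse → WH023; (22-1) mod 4 = 1 into the melted columns → UA7.
So row 22 is (WH023, UA7, 885); qty = 885.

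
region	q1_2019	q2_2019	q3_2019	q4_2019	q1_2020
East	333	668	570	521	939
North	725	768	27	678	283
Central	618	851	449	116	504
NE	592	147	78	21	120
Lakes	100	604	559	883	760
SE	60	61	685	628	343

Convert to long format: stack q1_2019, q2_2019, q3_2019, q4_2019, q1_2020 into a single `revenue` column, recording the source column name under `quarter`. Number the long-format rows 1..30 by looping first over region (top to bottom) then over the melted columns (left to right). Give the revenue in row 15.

30 rows total (6 × 5). Row 15: index ⌊(15-1)/5⌋ = 2 into region → Central; (15-1) mod 5 = 4 into the melted columns → q1_2020.
So row 15 is (Central, q1_2020, 504); revenue = 504.

504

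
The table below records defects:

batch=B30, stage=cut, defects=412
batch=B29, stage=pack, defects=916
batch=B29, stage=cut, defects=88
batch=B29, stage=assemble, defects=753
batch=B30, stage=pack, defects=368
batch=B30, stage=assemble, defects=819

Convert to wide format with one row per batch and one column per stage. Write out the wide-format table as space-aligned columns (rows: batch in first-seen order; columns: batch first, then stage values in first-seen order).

batch  cut  pack  assemble
B30    412  368   819     
B29    88   916   753     

Columns: batch plus the 3 distinct stage values (cut, pack, assemble).
For example, row B30 column cut takes defects=412 from the long row (B30, cut).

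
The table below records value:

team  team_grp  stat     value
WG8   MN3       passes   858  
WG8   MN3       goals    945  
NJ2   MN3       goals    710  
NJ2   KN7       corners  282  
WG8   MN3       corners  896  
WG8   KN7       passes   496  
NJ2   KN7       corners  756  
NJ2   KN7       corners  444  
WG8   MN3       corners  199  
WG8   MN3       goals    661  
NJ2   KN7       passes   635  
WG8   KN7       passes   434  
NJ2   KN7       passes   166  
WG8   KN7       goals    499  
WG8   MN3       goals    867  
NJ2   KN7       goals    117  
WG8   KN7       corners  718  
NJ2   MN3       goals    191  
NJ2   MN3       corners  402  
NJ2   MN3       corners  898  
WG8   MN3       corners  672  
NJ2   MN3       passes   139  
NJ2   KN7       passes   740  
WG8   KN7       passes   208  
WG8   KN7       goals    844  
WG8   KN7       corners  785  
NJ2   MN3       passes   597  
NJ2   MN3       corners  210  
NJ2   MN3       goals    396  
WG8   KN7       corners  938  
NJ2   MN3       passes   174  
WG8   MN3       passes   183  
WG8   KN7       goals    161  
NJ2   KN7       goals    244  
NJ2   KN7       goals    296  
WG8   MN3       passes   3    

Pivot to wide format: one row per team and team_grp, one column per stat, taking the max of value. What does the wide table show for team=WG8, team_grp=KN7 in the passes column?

496

Rows with team=WG8, team_grp=KN7 and stat=passes: value values are 496, 434, 208.
max(496, 434, 208) = 496.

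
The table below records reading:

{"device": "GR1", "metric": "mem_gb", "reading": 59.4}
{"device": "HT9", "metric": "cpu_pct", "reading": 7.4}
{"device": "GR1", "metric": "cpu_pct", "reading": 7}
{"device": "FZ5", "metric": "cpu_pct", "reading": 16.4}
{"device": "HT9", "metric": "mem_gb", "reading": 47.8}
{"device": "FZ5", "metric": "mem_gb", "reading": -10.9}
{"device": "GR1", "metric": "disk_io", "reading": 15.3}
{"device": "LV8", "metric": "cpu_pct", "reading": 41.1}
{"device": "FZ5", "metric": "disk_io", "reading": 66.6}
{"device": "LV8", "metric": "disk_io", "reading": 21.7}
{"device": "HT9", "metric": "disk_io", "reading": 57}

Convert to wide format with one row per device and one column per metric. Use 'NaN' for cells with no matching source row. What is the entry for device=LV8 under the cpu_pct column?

The long row with device=LV8, metric=cpu_pct has reading=41.1.

41.1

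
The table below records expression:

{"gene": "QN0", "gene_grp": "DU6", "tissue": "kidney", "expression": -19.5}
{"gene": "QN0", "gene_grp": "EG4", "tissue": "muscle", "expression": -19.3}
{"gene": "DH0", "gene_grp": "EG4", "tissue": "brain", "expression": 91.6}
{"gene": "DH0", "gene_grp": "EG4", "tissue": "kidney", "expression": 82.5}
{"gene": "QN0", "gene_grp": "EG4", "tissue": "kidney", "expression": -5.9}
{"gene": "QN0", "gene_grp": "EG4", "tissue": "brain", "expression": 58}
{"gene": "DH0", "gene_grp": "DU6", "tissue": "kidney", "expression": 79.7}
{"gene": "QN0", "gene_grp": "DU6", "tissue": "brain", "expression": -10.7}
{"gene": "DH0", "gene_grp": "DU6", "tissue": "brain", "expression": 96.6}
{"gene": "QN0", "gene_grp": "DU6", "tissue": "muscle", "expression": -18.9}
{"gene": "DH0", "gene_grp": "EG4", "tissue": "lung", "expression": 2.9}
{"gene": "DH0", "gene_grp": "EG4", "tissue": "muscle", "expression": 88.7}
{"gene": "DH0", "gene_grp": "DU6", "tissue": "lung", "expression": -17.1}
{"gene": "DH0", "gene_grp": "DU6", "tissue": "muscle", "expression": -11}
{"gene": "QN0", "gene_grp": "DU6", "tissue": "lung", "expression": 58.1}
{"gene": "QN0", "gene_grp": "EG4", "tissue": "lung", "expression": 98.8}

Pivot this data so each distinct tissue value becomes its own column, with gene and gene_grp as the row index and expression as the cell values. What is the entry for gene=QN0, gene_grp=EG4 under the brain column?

58

Wide layout: rows indexed by gene and gene_grp, columns are the 4 distinct tissue values (kidney, muscle, brain, lung).
Cell (gene=QN0, gene_grp=EG4, tissue=brain) draws from the long row where gene=QN0, gene_grp=EG4 and tissue=brain, which has expression=58.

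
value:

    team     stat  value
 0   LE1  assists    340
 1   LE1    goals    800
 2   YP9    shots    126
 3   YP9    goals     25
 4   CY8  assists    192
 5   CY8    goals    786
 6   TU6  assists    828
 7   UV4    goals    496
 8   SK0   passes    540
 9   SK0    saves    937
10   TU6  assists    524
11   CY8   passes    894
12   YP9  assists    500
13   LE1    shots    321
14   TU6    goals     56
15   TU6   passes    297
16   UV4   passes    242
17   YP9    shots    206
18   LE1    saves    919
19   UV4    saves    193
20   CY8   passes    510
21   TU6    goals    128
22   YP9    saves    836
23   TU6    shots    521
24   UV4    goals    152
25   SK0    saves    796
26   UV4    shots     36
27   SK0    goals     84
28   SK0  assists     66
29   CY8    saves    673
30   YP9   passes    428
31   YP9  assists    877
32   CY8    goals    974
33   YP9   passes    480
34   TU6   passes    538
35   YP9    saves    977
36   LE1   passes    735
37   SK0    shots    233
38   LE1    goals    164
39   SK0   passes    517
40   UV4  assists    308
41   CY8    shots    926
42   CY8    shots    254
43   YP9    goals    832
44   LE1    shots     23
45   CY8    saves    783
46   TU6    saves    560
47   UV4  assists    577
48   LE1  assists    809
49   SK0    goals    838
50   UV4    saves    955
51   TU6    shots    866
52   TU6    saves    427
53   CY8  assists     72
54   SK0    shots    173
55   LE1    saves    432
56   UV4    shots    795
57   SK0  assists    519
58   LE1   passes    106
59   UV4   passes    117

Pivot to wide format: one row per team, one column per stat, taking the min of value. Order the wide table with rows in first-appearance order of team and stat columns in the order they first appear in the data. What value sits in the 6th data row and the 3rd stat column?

With rows in first-appearance order of team, row 6 is team=SK0. stat columns in first-appearance order: assists, goals, shots, passes, saves; column 3 is shots.
Long rows with team=SK0, stat=shots: min(233, 173) = 173.

173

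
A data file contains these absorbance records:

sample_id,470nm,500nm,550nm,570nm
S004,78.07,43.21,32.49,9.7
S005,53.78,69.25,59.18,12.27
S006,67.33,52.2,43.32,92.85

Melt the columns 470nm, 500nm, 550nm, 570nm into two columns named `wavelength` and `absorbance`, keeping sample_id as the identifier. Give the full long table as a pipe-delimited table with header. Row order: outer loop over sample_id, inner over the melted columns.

| sample_id | wavelength | absorbance |
| S004 | 470nm | 78.07 |
| S004 | 500nm | 43.21 |
| S004 | 550nm | 32.49 |
| S004 | 570nm | 9.7 |
| S005 | 470nm | 53.78 |
| S005 | 500nm | 69.25 |
| S005 | 550nm | 59.18 |
| S005 | 570nm | 12.27 |
| S006 | 470nm | 67.33 |
| S006 | 500nm | 52.2 |
| S006 | 550nm | 43.32 |
| S006 | 570nm | 92.85 |

Each (sample_id, column) pair becomes one row: 3 × 4 = 12 rows.
For example, (S004, 470nm) → absorbance=78.07.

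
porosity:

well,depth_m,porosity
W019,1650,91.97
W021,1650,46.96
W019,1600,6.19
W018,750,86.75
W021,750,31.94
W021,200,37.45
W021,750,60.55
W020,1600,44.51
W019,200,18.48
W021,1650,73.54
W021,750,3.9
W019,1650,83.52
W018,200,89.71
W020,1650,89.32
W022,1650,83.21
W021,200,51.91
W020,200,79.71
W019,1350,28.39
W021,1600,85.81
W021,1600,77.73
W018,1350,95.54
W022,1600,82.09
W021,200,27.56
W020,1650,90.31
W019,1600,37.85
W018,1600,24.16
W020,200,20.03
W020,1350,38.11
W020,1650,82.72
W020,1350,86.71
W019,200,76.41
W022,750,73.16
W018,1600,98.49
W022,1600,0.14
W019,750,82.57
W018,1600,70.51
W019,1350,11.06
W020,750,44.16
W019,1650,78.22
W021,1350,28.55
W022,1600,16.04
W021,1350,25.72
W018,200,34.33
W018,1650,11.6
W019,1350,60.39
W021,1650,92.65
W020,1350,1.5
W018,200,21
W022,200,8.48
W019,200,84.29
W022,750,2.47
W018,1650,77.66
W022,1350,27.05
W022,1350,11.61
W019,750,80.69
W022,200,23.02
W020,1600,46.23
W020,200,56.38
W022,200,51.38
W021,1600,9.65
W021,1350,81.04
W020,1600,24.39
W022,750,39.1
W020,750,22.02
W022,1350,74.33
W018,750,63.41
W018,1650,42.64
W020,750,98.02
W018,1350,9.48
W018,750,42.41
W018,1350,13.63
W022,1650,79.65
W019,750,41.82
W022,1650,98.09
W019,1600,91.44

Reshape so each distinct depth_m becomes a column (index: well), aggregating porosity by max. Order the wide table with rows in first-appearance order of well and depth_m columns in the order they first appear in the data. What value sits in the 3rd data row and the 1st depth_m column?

With rows in first-appearance order of well, row 3 is well=W018. depth_m columns in first-appearance order: 1650, 1600, 750, 200, 1350; column 1 is 1650.
Long rows with well=W018, depth_m=1650: max(11.6, 77.66, 42.64) = 77.66.

77.66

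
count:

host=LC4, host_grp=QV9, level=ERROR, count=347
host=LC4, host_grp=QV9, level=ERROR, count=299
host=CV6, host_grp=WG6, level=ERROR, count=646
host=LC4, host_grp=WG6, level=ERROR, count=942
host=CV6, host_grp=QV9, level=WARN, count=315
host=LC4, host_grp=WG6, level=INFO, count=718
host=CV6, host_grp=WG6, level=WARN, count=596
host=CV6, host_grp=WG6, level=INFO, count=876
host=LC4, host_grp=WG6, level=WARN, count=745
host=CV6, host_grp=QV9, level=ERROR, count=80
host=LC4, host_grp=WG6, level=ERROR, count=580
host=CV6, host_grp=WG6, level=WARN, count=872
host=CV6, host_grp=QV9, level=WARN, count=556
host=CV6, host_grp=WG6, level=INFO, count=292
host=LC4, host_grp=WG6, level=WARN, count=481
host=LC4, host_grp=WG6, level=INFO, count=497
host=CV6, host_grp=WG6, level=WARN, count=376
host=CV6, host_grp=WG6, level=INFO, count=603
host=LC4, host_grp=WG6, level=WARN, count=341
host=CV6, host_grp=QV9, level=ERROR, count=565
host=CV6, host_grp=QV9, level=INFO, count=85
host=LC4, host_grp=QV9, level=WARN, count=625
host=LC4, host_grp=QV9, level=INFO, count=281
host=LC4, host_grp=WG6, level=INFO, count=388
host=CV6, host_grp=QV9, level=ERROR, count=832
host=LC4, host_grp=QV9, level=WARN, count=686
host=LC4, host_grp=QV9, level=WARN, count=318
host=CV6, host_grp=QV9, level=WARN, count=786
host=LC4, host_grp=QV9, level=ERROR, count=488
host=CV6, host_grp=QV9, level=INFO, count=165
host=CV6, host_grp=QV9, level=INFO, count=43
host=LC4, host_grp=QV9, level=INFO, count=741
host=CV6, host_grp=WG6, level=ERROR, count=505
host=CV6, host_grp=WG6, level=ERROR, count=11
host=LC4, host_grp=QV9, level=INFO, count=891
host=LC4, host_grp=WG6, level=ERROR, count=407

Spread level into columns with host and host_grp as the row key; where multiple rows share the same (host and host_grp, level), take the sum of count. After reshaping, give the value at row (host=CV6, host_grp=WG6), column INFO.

Rows with host=CV6, host_grp=WG6 and level=INFO: count values are 876, 292, 603.
876 + 292 + 603 = 1771.

1771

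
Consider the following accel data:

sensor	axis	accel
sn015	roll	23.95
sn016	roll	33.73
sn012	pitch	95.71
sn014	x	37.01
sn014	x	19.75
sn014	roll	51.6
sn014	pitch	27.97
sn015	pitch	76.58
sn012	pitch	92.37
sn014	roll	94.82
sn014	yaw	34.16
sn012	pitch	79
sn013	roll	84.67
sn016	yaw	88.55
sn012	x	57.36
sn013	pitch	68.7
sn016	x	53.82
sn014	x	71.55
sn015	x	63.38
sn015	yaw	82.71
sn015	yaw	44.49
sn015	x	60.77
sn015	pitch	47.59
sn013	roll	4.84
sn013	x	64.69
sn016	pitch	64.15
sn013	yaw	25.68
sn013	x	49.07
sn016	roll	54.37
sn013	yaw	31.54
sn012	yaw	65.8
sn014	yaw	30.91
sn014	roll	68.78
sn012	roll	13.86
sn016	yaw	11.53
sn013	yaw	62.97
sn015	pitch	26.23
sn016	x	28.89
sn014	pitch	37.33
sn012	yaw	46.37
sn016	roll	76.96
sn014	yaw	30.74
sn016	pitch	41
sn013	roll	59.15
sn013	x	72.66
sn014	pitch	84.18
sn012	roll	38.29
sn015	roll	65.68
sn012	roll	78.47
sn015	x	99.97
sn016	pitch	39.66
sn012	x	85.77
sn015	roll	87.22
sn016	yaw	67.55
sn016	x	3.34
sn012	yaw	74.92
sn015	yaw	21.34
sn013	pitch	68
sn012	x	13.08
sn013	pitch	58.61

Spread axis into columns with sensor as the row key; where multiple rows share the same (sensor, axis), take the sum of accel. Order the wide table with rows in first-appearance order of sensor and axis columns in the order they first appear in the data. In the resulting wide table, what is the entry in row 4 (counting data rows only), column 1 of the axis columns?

With rows in first-appearance order of sensor, row 4 is sensor=sn014. axis columns in first-appearance order: roll, pitch, x, yaw; column 1 is roll.
Long rows with sensor=sn014, axis=roll: 51.6 + 94.82 + 68.78 = 215.20.

215.20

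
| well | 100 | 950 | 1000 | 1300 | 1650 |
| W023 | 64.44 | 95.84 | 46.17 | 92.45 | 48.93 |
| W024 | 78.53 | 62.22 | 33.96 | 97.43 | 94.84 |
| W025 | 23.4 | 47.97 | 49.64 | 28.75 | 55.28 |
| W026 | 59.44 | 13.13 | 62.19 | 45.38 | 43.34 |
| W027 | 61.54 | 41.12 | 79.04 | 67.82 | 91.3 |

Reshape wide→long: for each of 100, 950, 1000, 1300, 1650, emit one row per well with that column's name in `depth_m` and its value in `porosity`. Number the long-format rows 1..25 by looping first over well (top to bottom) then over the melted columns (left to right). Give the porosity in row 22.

41.12

25 rows total (5 × 5). Row 22: index ⌊(22-1)/5⌋ = 4 into well → W027; (22-1) mod 5 = 1 into the melted columns → 950.
So row 22 is (W027, 950, 41.12); porosity = 41.12.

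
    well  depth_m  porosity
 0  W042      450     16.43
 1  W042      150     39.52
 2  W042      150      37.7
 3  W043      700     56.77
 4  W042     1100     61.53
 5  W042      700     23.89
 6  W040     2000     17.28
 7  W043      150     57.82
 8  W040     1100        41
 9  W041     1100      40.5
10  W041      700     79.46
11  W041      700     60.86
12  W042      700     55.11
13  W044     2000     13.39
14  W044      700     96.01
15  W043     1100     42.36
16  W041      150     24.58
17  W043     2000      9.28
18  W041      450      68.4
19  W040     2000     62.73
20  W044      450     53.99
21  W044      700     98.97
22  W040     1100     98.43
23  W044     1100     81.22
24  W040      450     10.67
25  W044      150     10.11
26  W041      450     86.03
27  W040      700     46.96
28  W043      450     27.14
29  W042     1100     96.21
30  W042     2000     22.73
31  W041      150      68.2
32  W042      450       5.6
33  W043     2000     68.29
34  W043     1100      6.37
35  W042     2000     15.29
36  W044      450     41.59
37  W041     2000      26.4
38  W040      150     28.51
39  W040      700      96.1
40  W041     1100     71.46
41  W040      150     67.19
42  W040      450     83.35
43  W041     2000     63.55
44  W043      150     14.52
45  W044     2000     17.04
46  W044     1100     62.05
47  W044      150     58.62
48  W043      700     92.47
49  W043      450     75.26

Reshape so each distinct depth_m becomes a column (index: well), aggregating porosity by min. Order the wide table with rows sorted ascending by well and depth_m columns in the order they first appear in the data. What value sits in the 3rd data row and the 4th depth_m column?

61.53

With rows sorted ascending by well, row 3 is well=W042. depth_m columns in first-appearance order: 450, 150, 700, 1100, 2000; column 4 is 1100.
Long rows with well=W042, depth_m=1100: min(61.53, 96.21) = 61.53.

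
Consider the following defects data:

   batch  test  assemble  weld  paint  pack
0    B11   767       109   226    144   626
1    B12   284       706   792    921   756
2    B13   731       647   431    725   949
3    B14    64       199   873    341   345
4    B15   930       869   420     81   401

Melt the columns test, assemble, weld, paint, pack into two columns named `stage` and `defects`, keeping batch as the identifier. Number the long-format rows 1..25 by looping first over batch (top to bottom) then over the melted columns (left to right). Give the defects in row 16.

64

25 rows total (5 × 5). Row 16: index ⌊(16-1)/5⌋ = 3 into batch → B14; (16-1) mod 5 = 0 into the melted columns → test.
So row 16 is (B14, test, 64); defects = 64.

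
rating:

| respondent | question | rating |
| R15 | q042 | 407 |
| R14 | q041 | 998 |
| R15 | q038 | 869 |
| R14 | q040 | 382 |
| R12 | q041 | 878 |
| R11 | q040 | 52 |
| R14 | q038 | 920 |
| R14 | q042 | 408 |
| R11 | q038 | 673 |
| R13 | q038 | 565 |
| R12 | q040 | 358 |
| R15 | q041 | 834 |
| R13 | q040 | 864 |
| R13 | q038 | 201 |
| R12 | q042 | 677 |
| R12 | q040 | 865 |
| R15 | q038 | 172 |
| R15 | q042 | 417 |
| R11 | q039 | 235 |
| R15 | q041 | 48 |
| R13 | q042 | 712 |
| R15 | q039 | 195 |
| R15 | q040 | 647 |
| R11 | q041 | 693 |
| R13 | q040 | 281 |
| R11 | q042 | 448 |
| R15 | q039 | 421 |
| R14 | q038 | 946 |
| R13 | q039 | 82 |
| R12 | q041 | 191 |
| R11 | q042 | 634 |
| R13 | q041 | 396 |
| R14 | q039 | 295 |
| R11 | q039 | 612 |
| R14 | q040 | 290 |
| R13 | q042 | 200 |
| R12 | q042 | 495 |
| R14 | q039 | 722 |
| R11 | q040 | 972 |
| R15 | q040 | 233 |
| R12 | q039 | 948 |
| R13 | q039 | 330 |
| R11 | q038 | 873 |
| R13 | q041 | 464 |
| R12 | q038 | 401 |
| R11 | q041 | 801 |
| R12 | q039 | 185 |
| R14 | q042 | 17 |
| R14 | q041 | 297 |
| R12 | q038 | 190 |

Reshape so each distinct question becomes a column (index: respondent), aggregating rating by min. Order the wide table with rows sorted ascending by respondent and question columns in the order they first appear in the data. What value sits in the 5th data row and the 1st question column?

407

With rows sorted ascending by respondent, row 5 is respondent=R15. question columns in first-appearance order: q042, q041, q038, q040, q039; column 1 is q042.
Long rows with respondent=R15, question=q042: min(407, 417) = 407.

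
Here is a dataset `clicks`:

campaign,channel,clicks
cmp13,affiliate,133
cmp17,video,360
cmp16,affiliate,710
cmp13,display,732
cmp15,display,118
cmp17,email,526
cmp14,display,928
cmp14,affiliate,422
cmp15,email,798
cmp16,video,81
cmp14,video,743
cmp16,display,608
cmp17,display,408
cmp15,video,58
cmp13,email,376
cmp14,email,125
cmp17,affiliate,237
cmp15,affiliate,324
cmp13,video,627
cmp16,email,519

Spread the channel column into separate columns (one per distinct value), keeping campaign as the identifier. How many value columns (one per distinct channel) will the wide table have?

4

4 distinct channel values: display, email, video, affiliate.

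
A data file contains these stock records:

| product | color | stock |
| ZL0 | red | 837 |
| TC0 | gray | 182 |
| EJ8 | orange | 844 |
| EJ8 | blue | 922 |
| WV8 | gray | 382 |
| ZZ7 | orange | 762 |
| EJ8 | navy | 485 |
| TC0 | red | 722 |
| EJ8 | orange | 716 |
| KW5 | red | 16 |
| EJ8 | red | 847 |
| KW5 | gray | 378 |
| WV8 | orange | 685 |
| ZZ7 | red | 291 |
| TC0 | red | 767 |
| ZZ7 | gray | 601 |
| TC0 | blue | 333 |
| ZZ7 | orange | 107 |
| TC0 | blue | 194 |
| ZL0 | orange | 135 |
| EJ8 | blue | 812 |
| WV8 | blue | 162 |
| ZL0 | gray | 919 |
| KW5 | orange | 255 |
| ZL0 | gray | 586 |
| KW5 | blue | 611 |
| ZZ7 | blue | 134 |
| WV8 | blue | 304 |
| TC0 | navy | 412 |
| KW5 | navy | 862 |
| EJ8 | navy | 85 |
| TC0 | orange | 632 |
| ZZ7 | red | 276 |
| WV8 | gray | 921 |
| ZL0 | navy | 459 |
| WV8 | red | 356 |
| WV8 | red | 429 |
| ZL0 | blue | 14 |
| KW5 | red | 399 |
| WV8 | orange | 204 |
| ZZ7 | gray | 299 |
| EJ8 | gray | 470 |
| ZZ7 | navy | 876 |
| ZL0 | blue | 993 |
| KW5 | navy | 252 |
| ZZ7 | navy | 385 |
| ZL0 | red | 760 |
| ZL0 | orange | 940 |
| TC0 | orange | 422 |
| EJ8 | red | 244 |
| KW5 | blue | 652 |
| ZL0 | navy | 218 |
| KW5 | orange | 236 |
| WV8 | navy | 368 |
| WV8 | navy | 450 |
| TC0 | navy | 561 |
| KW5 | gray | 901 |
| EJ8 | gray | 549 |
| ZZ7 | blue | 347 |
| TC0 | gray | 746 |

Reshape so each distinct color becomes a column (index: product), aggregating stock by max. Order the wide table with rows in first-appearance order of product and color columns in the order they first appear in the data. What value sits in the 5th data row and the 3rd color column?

With rows in first-appearance order of product, row 5 is product=ZZ7. color columns in first-appearance order: red, gray, orange, blue, navy; column 3 is orange.
Long rows with product=ZZ7, color=orange: max(762, 107) = 762.

762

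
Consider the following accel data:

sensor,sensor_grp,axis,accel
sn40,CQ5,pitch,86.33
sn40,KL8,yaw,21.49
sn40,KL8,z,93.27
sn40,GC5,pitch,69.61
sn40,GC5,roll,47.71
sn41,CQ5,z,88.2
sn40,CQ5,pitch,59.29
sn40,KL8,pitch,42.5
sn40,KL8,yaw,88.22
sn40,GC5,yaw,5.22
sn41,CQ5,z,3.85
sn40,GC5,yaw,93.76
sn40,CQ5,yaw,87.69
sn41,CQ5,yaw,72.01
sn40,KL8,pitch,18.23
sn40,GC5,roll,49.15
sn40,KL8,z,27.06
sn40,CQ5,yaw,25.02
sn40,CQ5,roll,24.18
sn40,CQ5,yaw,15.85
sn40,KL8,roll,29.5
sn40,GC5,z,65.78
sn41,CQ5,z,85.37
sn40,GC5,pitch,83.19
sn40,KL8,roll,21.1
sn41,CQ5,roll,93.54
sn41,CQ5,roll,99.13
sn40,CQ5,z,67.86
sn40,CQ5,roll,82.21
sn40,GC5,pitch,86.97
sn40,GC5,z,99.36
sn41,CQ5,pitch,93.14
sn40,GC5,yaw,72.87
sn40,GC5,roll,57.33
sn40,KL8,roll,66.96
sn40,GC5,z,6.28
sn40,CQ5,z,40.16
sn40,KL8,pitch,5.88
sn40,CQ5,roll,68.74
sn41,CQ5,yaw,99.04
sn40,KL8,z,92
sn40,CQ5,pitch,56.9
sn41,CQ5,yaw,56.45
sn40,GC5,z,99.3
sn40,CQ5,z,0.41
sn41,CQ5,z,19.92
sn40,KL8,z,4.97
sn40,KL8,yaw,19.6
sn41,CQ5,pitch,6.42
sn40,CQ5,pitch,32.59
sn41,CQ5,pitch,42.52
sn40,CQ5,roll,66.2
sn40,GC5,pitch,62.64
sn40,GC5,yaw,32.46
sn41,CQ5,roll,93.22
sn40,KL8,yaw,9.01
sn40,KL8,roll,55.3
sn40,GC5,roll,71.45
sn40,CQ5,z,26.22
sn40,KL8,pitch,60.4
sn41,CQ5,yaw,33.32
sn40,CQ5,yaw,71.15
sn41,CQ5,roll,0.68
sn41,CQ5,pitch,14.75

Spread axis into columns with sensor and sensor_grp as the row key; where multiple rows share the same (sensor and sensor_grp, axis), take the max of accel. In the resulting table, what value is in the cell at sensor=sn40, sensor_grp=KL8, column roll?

66.96

Rows with sensor=sn40, sensor_grp=KL8 and axis=roll: accel values are 29.5, 21.1, 66.96, 55.3.
max(29.5, 21.1, 66.96, 55.3) = 66.96.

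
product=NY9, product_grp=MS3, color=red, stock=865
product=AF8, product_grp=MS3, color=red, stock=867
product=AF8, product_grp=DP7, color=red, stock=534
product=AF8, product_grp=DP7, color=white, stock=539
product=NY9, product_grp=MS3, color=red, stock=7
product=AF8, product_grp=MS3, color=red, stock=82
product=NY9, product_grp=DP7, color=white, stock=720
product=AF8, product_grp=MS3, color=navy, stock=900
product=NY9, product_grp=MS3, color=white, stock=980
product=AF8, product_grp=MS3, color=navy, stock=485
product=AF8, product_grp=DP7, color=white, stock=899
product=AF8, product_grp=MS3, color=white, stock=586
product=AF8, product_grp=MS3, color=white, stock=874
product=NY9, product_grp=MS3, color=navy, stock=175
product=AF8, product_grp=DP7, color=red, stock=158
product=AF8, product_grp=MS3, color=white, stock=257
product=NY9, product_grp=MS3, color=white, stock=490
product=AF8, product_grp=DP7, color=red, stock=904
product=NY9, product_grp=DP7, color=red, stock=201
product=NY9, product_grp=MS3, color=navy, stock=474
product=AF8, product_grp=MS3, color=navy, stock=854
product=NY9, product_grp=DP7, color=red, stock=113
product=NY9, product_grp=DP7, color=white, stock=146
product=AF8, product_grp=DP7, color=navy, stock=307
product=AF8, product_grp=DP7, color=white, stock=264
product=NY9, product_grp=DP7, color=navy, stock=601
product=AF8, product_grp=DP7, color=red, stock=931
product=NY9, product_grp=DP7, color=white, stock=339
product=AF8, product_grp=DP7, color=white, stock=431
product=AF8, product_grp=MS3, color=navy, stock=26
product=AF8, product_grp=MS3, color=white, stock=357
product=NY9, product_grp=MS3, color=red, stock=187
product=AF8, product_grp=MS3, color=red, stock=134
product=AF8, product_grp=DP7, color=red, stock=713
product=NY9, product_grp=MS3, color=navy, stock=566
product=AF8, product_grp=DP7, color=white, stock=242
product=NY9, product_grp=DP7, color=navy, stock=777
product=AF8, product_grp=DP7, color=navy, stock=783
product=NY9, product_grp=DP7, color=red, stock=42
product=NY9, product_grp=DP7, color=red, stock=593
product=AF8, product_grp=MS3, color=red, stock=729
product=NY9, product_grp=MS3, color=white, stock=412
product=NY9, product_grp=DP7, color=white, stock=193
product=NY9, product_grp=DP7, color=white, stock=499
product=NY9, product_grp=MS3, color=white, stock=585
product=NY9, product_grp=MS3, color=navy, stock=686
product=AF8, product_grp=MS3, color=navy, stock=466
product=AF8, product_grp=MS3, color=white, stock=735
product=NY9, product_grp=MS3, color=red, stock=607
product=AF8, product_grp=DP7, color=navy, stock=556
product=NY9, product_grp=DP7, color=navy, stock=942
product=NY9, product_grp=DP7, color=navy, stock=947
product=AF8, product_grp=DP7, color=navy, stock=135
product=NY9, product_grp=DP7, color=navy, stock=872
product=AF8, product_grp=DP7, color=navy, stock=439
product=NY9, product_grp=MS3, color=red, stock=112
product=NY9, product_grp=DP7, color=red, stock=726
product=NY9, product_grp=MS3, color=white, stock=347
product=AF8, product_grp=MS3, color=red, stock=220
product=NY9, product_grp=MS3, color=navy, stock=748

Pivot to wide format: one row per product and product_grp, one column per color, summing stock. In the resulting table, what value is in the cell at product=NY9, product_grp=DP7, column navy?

4139

Rows with product=NY9, product_grp=DP7 and color=navy: stock values are 601, 777, 942, 947, 872.
601 + 777 + 942 + 947 + 872 = 4139.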